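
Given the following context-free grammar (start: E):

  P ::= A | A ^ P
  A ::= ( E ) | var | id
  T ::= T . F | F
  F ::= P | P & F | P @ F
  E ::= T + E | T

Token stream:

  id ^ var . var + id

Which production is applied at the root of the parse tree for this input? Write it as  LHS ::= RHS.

[E [T [T [F [P [A id] ^ [P [A var]]]]] . [F [P [A var]]]] + [E [T [F [P [A id]]]]]]

E ::= T + E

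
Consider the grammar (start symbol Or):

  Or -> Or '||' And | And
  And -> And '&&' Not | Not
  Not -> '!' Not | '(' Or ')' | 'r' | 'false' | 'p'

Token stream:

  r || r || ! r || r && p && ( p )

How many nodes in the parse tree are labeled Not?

8

[Or [Or [Or [Or [And [Not r]]] || [And [Not r]]] || [And [Not ! [Not r]]]] || [And [And [And [Not r]] && [Not p]] && [Not ( [Or [And [Not p]]] )]]]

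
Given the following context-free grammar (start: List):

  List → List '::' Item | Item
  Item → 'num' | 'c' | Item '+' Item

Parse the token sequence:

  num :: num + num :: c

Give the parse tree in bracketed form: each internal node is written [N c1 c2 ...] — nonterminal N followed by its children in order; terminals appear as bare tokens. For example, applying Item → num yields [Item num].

List
List :: Item
List :: Item :: Item
Item :: Item :: Item
num :: Item :: Item
num :: Item + Item :: Item
num :: num + Item :: Item
num :: num + num :: Item
num :: num + num :: c

[List [List [List [Item num]] :: [Item [Item num] + [Item num]]] :: [Item c]]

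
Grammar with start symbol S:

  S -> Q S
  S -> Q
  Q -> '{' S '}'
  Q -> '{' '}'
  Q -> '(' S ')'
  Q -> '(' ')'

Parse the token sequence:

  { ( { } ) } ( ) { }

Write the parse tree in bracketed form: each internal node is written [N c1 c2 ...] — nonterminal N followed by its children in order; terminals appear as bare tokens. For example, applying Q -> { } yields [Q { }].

[S [Q { [S [Q ( [S [Q { }]] )]] }] [S [Q ( )] [S [Q { }]]]]

S
Q S
{ S } S
{ Q } S
{ ( S ) } S
{ ( Q ) } S
{ ( { } ) } S
{ ( { } ) } Q S
{ ( { } ) } ( ) S
{ ( { } ) } ( ) Q
{ ( { } ) } ( ) { }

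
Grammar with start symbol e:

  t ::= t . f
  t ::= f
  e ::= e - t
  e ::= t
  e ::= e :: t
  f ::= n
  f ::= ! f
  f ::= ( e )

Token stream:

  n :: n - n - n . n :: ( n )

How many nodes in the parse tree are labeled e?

[e [e [e [e [e [t [f n]]] :: [t [f n]]] - [t [f n]]] - [t [t [f n]] . [f n]]] :: [t [f ( [e [t [f n]]] )]]]

6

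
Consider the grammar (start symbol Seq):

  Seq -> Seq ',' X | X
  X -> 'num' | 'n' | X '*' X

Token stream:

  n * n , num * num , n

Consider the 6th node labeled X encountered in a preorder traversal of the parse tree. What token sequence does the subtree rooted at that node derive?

[Seq [Seq [Seq [X [X n] * [X n]]] , [X [X num] * [X num]]] , [X n]]

num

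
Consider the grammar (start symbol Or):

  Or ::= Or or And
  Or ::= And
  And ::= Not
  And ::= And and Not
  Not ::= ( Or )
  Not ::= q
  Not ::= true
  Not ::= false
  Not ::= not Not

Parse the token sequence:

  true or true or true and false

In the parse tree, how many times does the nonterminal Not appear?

[Or [Or [Or [And [Not true]]] or [And [Not true]]] or [And [And [Not true]] and [Not false]]]

4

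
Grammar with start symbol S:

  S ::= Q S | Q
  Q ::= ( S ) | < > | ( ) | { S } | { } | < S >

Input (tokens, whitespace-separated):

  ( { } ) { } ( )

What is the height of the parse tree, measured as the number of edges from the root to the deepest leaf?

[S [Q ( [S [Q { }]] )] [S [Q { }] [S [Q ( )]]]]

4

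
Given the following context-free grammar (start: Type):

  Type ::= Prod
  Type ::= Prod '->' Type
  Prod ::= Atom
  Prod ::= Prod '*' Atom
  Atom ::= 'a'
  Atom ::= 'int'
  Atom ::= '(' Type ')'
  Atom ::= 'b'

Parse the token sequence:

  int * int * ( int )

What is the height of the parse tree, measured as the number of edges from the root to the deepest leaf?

6

[Type [Prod [Prod [Prod [Atom int]] * [Atom int]] * [Atom ( [Type [Prod [Atom int]]] )]]]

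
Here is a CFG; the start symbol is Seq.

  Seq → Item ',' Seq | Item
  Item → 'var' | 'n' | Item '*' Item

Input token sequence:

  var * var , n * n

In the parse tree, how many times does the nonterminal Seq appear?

2

[Seq [Item [Item var] * [Item var]] , [Seq [Item [Item n] * [Item n]]]]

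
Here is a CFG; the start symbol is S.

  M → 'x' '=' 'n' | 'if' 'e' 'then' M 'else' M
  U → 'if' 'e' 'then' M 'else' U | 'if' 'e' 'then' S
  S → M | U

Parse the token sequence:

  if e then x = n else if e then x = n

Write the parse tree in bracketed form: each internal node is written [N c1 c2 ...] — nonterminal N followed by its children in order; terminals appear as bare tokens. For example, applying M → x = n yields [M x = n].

S
U
if e then M else U
if e then x = n else U
if e then x = n else if e then S
if e then x = n else if e then M
if e then x = n else if e then x = n

[S [U if e then [M x = n] else [U if e then [S [M x = n]]]]]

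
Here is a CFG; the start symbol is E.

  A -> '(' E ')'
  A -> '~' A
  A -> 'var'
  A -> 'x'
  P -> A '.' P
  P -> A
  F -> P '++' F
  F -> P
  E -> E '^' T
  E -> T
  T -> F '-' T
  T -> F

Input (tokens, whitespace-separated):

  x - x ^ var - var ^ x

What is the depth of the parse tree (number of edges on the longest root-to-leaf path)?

8

[E [E [E [T [F [P [A x]]] - [T [F [P [A x]]]]]] ^ [T [F [P [A var]]] - [T [F [P [A var]]]]]] ^ [T [F [P [A x]]]]]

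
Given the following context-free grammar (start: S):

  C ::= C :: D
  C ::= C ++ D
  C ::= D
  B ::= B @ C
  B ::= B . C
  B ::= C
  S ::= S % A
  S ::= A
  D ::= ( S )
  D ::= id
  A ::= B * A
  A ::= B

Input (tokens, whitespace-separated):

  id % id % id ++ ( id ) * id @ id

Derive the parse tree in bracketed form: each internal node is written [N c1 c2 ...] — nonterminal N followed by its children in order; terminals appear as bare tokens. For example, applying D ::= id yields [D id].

[S [S [S [A [B [C [D id]]]]] % [A [B [C [D id]]]]] % [A [B [C [C [D id]] ++ [D ( [S [A [B [C [D id]]]]] )]]] * [A [B [B [C [D id]]] @ [C [D id]]]]]]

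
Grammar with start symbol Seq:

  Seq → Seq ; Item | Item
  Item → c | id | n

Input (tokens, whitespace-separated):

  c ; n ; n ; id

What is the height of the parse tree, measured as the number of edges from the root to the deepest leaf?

[Seq [Seq [Seq [Seq [Item c]] ; [Item n]] ; [Item n]] ; [Item id]]

5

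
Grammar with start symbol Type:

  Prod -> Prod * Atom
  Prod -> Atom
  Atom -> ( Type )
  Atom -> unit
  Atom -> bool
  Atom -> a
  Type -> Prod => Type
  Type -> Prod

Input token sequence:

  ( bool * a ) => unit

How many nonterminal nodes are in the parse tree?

11

[Type [Prod [Atom ( [Type [Prod [Prod [Atom bool]] * [Atom a]]] )]] => [Type [Prod [Atom unit]]]]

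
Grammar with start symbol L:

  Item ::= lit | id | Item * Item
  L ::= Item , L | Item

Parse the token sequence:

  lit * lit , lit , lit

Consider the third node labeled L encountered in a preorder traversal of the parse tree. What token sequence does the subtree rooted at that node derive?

[L [Item [Item lit] * [Item lit]] , [L [Item lit] , [L [Item lit]]]]

lit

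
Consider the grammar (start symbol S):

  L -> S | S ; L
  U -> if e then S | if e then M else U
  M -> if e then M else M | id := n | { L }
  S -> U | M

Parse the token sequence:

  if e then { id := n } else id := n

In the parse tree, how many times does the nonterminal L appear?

[S [M if e then [M { [L [S [M id := n]]] }] else [M id := n]]]

1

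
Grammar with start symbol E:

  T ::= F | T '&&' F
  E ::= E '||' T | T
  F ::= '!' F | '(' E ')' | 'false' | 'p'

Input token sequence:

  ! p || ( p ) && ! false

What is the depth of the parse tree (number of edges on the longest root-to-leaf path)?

[E [E [T [F ! [F p]]]] || [T [T [F ( [E [T [F p]]] )]] && [F ! [F false]]]]

7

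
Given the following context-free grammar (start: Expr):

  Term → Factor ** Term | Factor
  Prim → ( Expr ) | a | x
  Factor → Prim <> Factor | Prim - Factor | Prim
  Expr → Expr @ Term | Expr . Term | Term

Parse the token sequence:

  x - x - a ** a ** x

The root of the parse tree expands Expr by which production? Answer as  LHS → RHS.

Expr → Term

[Expr [Term [Factor [Prim x] - [Factor [Prim x] - [Factor [Prim a]]]] ** [Term [Factor [Prim a]] ** [Term [Factor [Prim x]]]]]]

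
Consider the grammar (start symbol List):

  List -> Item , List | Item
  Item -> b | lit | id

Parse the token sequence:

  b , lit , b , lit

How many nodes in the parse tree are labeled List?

4

[List [Item b] , [List [Item lit] , [List [Item b] , [List [Item lit]]]]]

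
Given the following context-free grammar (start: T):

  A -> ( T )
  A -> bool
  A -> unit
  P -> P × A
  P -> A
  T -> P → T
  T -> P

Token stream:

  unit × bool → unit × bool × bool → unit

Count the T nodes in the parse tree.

[T [P [P [A unit]] × [A bool]] → [T [P [P [P [A unit]] × [A bool]] × [A bool]] → [T [P [A unit]]]]]

3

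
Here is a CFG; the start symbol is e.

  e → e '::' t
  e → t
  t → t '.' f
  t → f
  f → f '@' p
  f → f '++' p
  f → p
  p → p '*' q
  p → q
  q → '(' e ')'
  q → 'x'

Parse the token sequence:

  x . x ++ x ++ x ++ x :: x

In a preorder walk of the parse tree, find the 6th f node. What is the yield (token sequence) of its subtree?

[e [e [t [t [f [p [q x]]]] . [f [f [f [f [p [q x]]] ++ [p [q x]]] ++ [p [q x]]] ++ [p [q x]]]]] :: [t [f [p [q x]]]]]

x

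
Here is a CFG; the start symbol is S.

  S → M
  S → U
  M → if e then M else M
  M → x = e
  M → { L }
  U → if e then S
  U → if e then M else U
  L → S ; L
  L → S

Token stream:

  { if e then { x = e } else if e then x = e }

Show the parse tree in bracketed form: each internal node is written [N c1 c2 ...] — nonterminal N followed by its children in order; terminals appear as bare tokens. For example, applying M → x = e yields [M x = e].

[S [M { [L [S [U if e then [M { [L [S [M x = e]]] }] else [U if e then [S [M x = e]]]]]] }]]

S
M
{ L }
{ S }
{ U }
{ if e then M else U }
{ if e then { L } else U }
{ if e then { S } else U }
{ if e then { M } else U }
{ if e then { x = e } else U }
{ if e then { x = e } else if e then S }
{ if e then { x = e } else if e then M }
{ if e then { x = e } else if e then x = e }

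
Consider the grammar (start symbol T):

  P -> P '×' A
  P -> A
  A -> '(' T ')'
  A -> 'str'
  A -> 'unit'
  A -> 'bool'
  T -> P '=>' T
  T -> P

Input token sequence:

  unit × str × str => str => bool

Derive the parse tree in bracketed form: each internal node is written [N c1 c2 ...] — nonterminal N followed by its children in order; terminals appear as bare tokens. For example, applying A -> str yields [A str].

[T [P [P [P [A unit]] × [A str]] × [A str]] => [T [P [A str]] => [T [P [A bool]]]]]

T
P => T
P × A => T
P × A × A => T
A × A × A => T
unit × A × A => T
unit × str × A => T
unit × str × str => T
unit × str × str => P => T
unit × str × str => A => T
unit × str × str => str => T
unit × str × str => str => P
unit × str × str => str => A
unit × str × str => str => bool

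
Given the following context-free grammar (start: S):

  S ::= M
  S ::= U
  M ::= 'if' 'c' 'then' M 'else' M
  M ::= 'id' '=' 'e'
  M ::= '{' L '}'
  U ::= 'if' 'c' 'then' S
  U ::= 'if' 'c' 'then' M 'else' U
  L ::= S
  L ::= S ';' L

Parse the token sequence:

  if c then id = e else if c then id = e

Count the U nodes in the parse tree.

[S [U if c then [M id = e] else [U if c then [S [M id = e]]]]]

2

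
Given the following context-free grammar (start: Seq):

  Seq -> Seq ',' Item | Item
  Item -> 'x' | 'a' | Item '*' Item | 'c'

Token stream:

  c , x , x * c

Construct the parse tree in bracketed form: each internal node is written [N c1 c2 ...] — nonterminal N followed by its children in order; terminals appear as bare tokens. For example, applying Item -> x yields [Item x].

[Seq [Seq [Seq [Item c]] , [Item x]] , [Item [Item x] * [Item c]]]

Seq
Seq , Item
Seq , Item , Item
Item , Item , Item
c , Item , Item
c , x , Item
c , x , Item * Item
c , x , x * Item
c , x , x * c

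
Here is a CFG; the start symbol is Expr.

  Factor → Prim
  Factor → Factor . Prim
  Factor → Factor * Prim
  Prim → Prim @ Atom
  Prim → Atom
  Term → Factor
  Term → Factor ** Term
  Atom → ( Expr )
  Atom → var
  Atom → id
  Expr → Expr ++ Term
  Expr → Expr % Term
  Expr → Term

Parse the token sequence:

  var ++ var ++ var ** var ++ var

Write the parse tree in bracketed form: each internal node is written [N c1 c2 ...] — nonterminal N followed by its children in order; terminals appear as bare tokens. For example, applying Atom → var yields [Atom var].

[Expr [Expr [Expr [Expr [Term [Factor [Prim [Atom var]]]]] ++ [Term [Factor [Prim [Atom var]]]]] ++ [Term [Factor [Prim [Atom var]]] ** [Term [Factor [Prim [Atom var]]]]]] ++ [Term [Factor [Prim [Atom var]]]]]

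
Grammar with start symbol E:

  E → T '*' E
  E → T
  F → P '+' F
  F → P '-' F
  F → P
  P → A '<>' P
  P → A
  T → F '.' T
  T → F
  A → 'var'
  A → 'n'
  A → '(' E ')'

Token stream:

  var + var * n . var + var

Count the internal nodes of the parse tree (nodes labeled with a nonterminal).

20

[E [T [F [P [A var]] + [F [P [A var]]]]] * [E [T [F [P [A n]]] . [T [F [P [A var]] + [F [P [A var]]]]]]]]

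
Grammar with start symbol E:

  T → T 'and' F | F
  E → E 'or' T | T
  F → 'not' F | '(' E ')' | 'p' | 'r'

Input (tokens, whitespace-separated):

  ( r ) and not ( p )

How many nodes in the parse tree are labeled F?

[E [T [T [F ( [E [T [F r]]] )]] and [F not [F ( [E [T [F p]]] )]]]]

5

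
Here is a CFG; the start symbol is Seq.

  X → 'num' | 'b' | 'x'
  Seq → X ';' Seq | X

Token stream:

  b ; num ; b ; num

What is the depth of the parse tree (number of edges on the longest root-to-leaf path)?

5

[Seq [X b] ; [Seq [X num] ; [Seq [X b] ; [Seq [X num]]]]]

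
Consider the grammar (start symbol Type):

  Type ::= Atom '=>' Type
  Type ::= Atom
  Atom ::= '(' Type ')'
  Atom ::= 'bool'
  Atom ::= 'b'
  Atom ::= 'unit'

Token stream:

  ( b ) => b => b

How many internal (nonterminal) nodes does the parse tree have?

8

[Type [Atom ( [Type [Atom b]] )] => [Type [Atom b] => [Type [Atom b]]]]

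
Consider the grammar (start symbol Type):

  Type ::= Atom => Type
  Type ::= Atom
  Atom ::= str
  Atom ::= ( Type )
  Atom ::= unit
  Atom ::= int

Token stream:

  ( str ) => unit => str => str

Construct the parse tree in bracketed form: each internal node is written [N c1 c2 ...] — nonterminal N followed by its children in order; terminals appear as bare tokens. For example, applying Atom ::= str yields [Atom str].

Type
Atom => Type
( Type ) => Type
( Atom ) => Type
( str ) => Type
( str ) => Atom => Type
( str ) => unit => Type
( str ) => unit => Atom => Type
( str ) => unit => str => Type
( str ) => unit => str => Atom
( str ) => unit => str => str

[Type [Atom ( [Type [Atom str]] )] => [Type [Atom unit] => [Type [Atom str] => [Type [Atom str]]]]]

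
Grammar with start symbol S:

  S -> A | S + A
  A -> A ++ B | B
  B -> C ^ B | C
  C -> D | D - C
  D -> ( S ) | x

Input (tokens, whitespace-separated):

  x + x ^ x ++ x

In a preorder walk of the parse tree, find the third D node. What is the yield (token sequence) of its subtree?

x

[S [S [A [B [C [D x]]]]] + [A [A [B [C [D x]] ^ [B [C [D x]]]]] ++ [B [C [D x]]]]]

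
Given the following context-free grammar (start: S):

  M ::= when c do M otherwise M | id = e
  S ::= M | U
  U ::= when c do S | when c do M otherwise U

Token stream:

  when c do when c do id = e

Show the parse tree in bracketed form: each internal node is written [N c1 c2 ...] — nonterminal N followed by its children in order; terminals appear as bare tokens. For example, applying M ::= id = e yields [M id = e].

S
U
when c do S
when c do U
when c do when c do S
when c do when c do M
when c do when c do id = e

[S [U when c do [S [U when c do [S [M id = e]]]]]]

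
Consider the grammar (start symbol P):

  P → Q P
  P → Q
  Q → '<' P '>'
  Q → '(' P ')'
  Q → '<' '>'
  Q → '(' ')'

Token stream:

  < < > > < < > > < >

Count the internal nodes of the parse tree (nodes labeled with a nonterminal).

10

[P [Q < [P [Q < >]] >] [P [Q < [P [Q < >]] >] [P [Q < >]]]]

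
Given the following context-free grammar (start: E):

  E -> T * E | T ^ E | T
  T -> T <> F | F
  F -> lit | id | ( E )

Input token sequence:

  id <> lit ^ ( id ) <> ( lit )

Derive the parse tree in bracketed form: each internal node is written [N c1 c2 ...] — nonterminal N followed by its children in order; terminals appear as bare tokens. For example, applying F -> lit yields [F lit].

E
T ^ E
T <> F ^ E
F <> F ^ E
id <> F ^ E
id <> lit ^ E
id <> lit ^ T
id <> lit ^ T <> F
id <> lit ^ F <> F
id <> lit ^ ( E ) <> F
id <> lit ^ ( T ) <> F
id <> lit ^ ( F ) <> F
id <> lit ^ ( id ) <> F
id <> lit ^ ( id ) <> ( E )
id <> lit ^ ( id ) <> ( T )
id <> lit ^ ( id ) <> ( F )
id <> lit ^ ( id ) <> ( lit )

[E [T [T [F id]] <> [F lit]] ^ [E [T [T [F ( [E [T [F id]]] )]] <> [F ( [E [T [F lit]]] )]]]]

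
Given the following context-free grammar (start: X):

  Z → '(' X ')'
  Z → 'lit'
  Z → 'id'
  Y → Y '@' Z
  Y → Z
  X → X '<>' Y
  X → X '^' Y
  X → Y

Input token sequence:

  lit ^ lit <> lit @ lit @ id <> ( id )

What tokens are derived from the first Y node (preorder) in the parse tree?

lit

[X [X [X [X [Y [Z lit]]] ^ [Y [Z lit]]] <> [Y [Y [Y [Z lit]] @ [Z lit]] @ [Z id]]] <> [Y [Z ( [X [Y [Z id]]] )]]]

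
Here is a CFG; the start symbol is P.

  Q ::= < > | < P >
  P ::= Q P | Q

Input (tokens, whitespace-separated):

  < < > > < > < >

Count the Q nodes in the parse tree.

[P [Q < [P [Q < >]] >] [P [Q < >] [P [Q < >]]]]

4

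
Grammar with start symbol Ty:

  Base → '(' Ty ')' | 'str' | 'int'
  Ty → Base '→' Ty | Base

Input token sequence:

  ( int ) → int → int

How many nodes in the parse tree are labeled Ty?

[Ty [Base ( [Ty [Base int]] )] → [Ty [Base int] → [Ty [Base int]]]]

4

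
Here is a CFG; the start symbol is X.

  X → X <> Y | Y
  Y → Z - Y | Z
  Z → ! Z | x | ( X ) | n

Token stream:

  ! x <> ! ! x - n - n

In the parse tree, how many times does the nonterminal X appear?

2

[X [X [Y [Z ! [Z x]]]] <> [Y [Z ! [Z ! [Z x]]] - [Y [Z n] - [Y [Z n]]]]]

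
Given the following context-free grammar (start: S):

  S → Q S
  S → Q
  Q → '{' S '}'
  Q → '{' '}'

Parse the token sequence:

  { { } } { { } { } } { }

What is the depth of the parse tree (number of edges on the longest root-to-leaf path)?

[S [Q { [S [Q { }]] }] [S [Q { [S [Q { }] [S [Q { }]]] }] [S [Q { }]]]]

6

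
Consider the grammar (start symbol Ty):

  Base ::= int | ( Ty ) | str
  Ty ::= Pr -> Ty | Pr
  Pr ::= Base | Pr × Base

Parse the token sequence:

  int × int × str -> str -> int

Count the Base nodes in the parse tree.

5

[Ty [Pr [Pr [Pr [Base int]] × [Base int]] × [Base str]] -> [Ty [Pr [Base str]] -> [Ty [Pr [Base int]]]]]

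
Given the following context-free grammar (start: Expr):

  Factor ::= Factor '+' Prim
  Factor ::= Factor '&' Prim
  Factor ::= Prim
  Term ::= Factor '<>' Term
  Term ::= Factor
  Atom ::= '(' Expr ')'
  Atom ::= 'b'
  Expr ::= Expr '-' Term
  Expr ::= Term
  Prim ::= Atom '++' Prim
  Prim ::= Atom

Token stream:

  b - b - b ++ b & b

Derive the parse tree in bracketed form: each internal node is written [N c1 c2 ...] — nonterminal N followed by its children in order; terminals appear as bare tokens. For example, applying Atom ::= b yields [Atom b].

Expr
Expr - Term
Expr - Term - Term
Term - Term - Term
Factor - Term - Term
Prim - Term - Term
Atom - Term - Term
b - Term - Term
b - Factor - Term
b - Prim - Term
b - Atom - Term
b - b - Term
b - b - Factor
b - b - Factor & Prim
b - b - Prim & Prim
b - b - Atom ++ Prim & Prim
b - b - b ++ Prim & Prim
b - b - b ++ Atom & Prim
b - b - b ++ b & Prim
b - b - b ++ b & Atom
b - b - b ++ b & b

[Expr [Expr [Expr [Term [Factor [Prim [Atom b]]]]] - [Term [Factor [Prim [Atom b]]]]] - [Term [Factor [Factor [Prim [Atom b] ++ [Prim [Atom b]]]] & [Prim [Atom b]]]]]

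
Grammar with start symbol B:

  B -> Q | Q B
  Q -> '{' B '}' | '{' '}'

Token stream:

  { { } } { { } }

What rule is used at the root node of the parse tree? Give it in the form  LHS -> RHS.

B -> Q B

[B [Q { [B [Q { }]] }] [B [Q { [B [Q { }]] }]]]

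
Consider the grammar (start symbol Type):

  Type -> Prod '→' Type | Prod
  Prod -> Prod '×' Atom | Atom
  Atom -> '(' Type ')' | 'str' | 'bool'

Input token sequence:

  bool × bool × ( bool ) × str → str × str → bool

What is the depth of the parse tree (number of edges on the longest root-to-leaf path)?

[Type [Prod [Prod [Prod [Prod [Atom bool]] × [Atom bool]] × [Atom ( [Type [Prod [Atom bool]]] )]] × [Atom str]] → [Type [Prod [Prod [Atom str]] × [Atom str]] → [Type [Prod [Atom bool]]]]]

7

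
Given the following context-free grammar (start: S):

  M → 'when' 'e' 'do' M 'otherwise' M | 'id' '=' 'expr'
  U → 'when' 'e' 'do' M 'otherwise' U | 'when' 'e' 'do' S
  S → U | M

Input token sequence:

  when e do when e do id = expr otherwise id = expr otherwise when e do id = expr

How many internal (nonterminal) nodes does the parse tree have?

[S [U when e do [M when e do [M id = expr] otherwise [M id = expr]] otherwise [U when e do [S [M id = expr]]]]]

8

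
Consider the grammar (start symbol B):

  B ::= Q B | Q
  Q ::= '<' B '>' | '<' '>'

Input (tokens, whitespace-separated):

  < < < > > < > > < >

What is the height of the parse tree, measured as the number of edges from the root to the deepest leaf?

6

[B [Q < [B [Q < [B [Q < >]] >] [B [Q < >]]] >] [B [Q < >]]]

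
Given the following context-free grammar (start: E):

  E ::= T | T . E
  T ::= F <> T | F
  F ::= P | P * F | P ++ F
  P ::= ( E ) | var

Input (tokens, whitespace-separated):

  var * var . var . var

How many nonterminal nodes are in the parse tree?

[E [T [F [P var] * [F [P var]]]] . [E [T [F [P var]]] . [E [T [F [P var]]]]]]

14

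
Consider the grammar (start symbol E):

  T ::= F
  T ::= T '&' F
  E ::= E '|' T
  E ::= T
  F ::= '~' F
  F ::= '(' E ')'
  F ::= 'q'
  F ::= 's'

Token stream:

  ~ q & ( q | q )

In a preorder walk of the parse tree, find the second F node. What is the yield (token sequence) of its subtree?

[E [T [T [F ~ [F q]]] & [F ( [E [E [T [F q]]] | [T [F q]]] )]]]

q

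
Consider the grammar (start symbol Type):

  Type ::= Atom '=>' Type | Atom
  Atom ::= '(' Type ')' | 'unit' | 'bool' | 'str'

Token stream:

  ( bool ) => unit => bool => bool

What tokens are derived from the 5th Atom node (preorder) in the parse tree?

bool

[Type [Atom ( [Type [Atom bool]] )] => [Type [Atom unit] => [Type [Atom bool] => [Type [Atom bool]]]]]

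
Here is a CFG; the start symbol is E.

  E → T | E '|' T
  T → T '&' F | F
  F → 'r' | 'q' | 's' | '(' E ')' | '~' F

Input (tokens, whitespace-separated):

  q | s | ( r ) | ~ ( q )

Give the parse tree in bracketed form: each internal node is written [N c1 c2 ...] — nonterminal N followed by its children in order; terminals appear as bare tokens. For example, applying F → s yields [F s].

E
E | T
E | T | T
E | T | T | T
T | T | T | T
F | T | T | T
q | T | T | T
q | F | T | T
q | s | T | T
q | s | F | T
q | s | ( E ) | T
q | s | ( T ) | T
q | s | ( F ) | T
q | s | ( r ) | T
q | s | ( r ) | F
q | s | ( r ) | ~ F
q | s | ( r ) | ~ ( E )
q | s | ( r ) | ~ ( T )
q | s | ( r ) | ~ ( F )
q | s | ( r ) | ~ ( q )

[E [E [E [E [T [F q]]] | [T [F s]]] | [T [F ( [E [T [F r]]] )]]] | [T [F ~ [F ( [E [T [F q]]] )]]]]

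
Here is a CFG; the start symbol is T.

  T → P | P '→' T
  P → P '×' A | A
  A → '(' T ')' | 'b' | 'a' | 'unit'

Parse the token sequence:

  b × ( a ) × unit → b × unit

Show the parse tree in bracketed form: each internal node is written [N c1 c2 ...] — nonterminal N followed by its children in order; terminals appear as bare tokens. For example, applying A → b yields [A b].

T
P → T
P × A → T
P × A × A → T
A × A × A → T
b × A × A → T
b × ( T ) × A → T
b × ( P ) × A → T
b × ( A ) × A → T
b × ( a ) × A → T
b × ( a ) × unit → T
b × ( a ) × unit → P
b × ( a ) × unit → P × A
b × ( a ) × unit → A × A
b × ( a ) × unit → b × A
b × ( a ) × unit → b × unit

[T [P [P [P [A b]] × [A ( [T [P [A a]]] )]] × [A unit]] → [T [P [P [A b]] × [A unit]]]]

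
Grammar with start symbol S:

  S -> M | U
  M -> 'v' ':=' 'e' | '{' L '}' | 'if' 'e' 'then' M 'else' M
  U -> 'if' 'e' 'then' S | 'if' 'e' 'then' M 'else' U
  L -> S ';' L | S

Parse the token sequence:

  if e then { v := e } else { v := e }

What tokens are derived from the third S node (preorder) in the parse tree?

v := e

[S [M if e then [M { [L [S [M v := e]]] }] else [M { [L [S [M v := e]]] }]]]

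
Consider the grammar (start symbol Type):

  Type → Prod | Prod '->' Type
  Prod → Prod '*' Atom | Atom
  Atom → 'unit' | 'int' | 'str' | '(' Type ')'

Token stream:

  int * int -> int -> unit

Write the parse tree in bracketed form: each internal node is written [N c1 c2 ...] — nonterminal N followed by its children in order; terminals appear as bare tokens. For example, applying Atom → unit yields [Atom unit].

Type
Prod -> Type
Prod * Atom -> Type
Atom * Atom -> Type
int * Atom -> Type
int * int -> Type
int * int -> Prod -> Type
int * int -> Atom -> Type
int * int -> int -> Type
int * int -> int -> Prod
int * int -> int -> Atom
int * int -> int -> unit

[Type [Prod [Prod [Atom int]] * [Atom int]] -> [Type [Prod [Atom int]] -> [Type [Prod [Atom unit]]]]]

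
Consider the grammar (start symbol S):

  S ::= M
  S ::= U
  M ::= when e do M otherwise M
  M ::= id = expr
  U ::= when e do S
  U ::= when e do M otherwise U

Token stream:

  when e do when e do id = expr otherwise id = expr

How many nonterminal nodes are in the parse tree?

6

[S [U when e do [S [M when e do [M id = expr] otherwise [M id = expr]]]]]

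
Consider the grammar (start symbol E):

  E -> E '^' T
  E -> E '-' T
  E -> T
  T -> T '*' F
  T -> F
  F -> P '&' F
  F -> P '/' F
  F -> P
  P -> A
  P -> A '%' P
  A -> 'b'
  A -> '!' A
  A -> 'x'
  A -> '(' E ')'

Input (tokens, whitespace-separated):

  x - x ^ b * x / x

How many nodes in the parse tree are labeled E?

[E [E [E [T [F [P [A x]]]]] - [T [F [P [A x]]]]] ^ [T [T [F [P [A b]]]] * [F [P [A x]] / [F [P [A x]]]]]]

3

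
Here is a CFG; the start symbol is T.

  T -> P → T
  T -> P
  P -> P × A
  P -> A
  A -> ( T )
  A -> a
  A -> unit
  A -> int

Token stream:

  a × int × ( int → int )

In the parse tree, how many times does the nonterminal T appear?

[T [P [P [P [A a]] × [A int]] × [A ( [T [P [A int]] → [T [P [A int]]]] )]]]

3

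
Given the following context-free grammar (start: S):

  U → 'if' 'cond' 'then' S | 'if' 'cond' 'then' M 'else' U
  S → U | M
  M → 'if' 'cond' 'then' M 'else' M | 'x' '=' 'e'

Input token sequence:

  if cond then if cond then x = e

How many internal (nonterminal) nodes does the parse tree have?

6

[S [U if cond then [S [U if cond then [S [M x = e]]]]]]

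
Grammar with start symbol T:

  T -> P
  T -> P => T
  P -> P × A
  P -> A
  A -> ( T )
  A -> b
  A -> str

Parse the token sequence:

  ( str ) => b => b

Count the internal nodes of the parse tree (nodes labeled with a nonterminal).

[T [P [A ( [T [P [A str]]] )]] => [T [P [A b]] => [T [P [A b]]]]]

12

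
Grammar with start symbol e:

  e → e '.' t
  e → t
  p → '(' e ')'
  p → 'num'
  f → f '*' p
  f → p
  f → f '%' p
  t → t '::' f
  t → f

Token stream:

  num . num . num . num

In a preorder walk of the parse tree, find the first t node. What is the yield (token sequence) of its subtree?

[e [e [e [e [t [f [p num]]]] . [t [f [p num]]]] . [t [f [p num]]]] . [t [f [p num]]]]

num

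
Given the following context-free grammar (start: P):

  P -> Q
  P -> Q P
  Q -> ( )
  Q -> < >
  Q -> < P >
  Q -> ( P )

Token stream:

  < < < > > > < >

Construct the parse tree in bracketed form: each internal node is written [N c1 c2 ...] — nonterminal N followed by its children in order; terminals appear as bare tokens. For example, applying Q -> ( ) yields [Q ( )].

[P [Q < [P [Q < [P [Q < >]] >]] >] [P [Q < >]]]

P
Q P
< P > P
< Q > P
< < P > > P
< < Q > > P
< < < > > > P
< < < > > > Q
< < < > > > < >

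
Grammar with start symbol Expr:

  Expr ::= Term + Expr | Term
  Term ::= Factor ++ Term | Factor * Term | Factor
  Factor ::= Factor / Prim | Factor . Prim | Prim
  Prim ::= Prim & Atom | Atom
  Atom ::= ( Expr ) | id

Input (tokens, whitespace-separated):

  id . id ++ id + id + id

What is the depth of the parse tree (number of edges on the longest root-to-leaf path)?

[Expr [Term [Factor [Factor [Prim [Atom id]]] . [Prim [Atom id]]] ++ [Term [Factor [Prim [Atom id]]]]] + [Expr [Term [Factor [Prim [Atom id]]]] + [Expr [Term [Factor [Prim [Atom id]]]]]]]

7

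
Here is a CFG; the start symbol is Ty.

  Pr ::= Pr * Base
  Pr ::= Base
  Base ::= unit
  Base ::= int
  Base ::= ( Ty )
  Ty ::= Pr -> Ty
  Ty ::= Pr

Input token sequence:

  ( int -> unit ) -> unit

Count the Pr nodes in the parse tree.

4

[Ty [Pr [Base ( [Ty [Pr [Base int]] -> [Ty [Pr [Base unit]]]] )]] -> [Ty [Pr [Base unit]]]]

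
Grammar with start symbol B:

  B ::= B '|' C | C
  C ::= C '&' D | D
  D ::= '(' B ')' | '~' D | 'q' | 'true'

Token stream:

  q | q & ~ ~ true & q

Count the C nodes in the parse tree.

[B [B [C [D q]]] | [C [C [C [D q]] & [D ~ [D ~ [D true]]]] & [D q]]]

4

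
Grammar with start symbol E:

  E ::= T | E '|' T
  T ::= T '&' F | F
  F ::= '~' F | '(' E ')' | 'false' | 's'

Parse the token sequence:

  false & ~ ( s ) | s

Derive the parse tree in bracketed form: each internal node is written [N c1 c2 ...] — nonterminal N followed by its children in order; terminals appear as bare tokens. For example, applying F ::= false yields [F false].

E
E | T
T | T
T & F | T
F & F | T
false & F | T
false & ~ F | T
false & ~ ( E ) | T
false & ~ ( T ) | T
false & ~ ( F ) | T
false & ~ ( s ) | T
false & ~ ( s ) | F
false & ~ ( s ) | s

[E [E [T [T [F false]] & [F ~ [F ( [E [T [F s]]] )]]]] | [T [F s]]]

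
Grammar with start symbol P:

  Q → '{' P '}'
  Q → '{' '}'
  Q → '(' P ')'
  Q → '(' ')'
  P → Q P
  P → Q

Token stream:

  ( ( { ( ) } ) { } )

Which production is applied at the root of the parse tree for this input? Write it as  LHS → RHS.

[P [Q ( [P [Q ( [P [Q { [P [Q ( )]] }]] )] [P [Q { }]]] )]]

P → Q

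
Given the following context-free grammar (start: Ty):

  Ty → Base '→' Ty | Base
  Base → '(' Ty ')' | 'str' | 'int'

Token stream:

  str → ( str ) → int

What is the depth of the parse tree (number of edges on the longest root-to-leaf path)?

[Ty [Base str] → [Ty [Base ( [Ty [Base str]] )] → [Ty [Base int]]]]

5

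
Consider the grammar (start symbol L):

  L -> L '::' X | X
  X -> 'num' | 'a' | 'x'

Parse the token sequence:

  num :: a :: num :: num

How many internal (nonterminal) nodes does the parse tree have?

[L [L [L [L [X num]] :: [X a]] :: [X num]] :: [X num]]

8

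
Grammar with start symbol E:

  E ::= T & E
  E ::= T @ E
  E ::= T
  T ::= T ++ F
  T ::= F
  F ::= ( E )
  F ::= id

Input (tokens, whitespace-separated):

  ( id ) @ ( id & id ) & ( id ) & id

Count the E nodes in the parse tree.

[E [T [F ( [E [T [F id]]] )]] @ [E [T [F ( [E [T [F id]] & [E [T [F id]]]] )]] & [E [T [F ( [E [T [F id]]] )]] & [E [T [F id]]]]]]

8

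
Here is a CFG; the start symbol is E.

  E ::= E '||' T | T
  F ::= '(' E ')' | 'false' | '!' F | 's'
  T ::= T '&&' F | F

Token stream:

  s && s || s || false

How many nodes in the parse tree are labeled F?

4

[E [E [E [T [T [F s]] && [F s]]] || [T [F s]]] || [T [F false]]]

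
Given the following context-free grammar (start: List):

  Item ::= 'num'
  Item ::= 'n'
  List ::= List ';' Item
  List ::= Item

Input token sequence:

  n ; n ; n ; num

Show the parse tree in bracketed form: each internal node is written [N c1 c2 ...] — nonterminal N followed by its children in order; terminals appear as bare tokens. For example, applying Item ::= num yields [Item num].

List
List ; Item
List ; Item ; Item
List ; Item ; Item ; Item
Item ; Item ; Item ; Item
n ; Item ; Item ; Item
n ; n ; Item ; Item
n ; n ; n ; Item
n ; n ; n ; num

[List [List [List [List [Item n]] ; [Item n]] ; [Item n]] ; [Item num]]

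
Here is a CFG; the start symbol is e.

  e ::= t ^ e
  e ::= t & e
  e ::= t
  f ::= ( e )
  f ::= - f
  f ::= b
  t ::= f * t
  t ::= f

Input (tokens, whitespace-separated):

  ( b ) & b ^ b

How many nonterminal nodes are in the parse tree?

12

[e [t [f ( [e [t [f b]]] )]] & [e [t [f b]] ^ [e [t [f b]]]]]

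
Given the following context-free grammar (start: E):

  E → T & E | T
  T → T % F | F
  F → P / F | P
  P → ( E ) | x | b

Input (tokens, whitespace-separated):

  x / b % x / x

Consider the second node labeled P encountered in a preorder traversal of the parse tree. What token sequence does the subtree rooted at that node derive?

[E [T [T [F [P x] / [F [P b]]]] % [F [P x] / [F [P x]]]]]

b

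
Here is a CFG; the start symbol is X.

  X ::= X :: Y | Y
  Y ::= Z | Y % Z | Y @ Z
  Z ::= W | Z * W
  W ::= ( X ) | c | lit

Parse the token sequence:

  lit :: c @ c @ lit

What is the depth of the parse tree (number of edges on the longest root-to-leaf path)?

6

[X [X [Y [Z [W lit]]]] :: [Y [Y [Y [Z [W c]]] @ [Z [W c]]] @ [Z [W lit]]]]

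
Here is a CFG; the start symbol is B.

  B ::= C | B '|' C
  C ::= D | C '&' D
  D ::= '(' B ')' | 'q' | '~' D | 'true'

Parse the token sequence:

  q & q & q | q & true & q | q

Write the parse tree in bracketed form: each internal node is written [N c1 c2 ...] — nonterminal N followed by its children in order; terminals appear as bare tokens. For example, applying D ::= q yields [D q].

[B [B [B [C [C [C [D q]] & [D q]] & [D q]]] | [C [C [C [D q]] & [D true]] & [D q]]] | [C [D q]]]

B
B | C
B | C | C
C | C | C
C & D | C | C
C & D & D | C | C
D & D & D | C | C
q & D & D | C | C
q & q & D | C | C
q & q & q | C | C
q & q & q | C & D | C
q & q & q | C & D & D | C
q & q & q | D & D & D | C
q & q & q | q & D & D | C
q & q & q | q & true & D | C
q & q & q | q & true & q | C
q & q & q | q & true & q | D
q & q & q | q & true & q | q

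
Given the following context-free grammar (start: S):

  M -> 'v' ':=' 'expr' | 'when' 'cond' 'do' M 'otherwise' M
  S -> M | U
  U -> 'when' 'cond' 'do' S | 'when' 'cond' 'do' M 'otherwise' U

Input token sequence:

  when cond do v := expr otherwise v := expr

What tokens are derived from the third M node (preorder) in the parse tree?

v := expr

[S [M when cond do [M v := expr] otherwise [M v := expr]]]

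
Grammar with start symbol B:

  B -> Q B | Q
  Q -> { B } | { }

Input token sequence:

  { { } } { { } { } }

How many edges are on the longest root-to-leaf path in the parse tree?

[B [Q { [B [Q { }]] }] [B [Q { [B [Q { }] [B [Q { }]]] }]]]

6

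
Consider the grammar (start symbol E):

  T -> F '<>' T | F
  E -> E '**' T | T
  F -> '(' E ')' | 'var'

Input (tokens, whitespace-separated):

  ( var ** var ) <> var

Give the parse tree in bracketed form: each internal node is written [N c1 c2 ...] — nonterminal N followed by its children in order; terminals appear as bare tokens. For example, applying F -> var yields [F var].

E
T
F <> T
( E ) <> T
( E ** T ) <> T
( T ** T ) <> T
( F ** T ) <> T
( var ** T ) <> T
( var ** F ) <> T
( var ** var ) <> T
( var ** var ) <> F
( var ** var ) <> var

[E [T [F ( [E [E [T [F var]]] ** [T [F var]]] )] <> [T [F var]]]]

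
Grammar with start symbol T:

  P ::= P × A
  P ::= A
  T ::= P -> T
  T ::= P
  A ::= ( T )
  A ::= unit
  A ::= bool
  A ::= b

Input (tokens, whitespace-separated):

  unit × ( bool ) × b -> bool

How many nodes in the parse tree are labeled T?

3

[T [P [P [P [A unit]] × [A ( [T [P [A bool]]] )]] × [A b]] -> [T [P [A bool]]]]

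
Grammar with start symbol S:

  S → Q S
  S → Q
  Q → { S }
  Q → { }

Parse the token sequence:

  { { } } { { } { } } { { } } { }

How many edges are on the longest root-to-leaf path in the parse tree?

[S [Q { [S [Q { }]] }] [S [Q { [S [Q { }] [S [Q { }]]] }] [S [Q { [S [Q { }]] }] [S [Q { }]]]]]

6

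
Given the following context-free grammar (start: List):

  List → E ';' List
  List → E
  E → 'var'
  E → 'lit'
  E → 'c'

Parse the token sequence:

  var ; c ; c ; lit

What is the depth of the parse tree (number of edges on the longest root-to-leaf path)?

[List [E var] ; [List [E c] ; [List [E c] ; [List [E lit]]]]]

5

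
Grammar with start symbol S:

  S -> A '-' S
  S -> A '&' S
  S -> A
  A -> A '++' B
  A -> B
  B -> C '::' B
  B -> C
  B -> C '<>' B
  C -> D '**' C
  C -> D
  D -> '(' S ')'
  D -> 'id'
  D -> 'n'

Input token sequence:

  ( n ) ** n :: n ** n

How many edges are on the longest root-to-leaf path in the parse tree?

[S [A [B [C [D ( [S [A [B [C [D n]]]]] )] ** [C [D n]]] :: [B [C [D n] ** [C [D n]]]]]]]

10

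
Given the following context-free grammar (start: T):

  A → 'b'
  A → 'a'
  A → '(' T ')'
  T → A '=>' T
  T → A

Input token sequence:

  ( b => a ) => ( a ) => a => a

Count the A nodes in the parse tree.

7

[T [A ( [T [A b] => [T [A a]]] )] => [T [A ( [T [A a]] )] => [T [A a] => [T [A a]]]]]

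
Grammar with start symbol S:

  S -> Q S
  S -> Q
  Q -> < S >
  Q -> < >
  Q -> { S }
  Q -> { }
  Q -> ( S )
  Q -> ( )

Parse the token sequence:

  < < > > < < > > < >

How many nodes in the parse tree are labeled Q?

[S [Q < [S [Q < >]] >] [S [Q < [S [Q < >]] >] [S [Q < >]]]]

5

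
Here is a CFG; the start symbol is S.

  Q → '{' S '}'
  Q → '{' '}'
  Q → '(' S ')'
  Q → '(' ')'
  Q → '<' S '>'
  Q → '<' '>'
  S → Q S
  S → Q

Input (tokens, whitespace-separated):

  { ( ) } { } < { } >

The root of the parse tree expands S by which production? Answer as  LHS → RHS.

S → Q S

[S [Q { [S [Q ( )]] }] [S [Q { }] [S [Q < [S [Q { }]] >]]]]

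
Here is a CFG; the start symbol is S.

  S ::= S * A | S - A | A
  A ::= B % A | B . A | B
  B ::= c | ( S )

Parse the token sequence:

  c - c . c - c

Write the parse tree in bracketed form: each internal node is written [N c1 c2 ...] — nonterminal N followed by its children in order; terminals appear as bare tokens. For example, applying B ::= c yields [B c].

[S [S [S [A [B c]]] - [A [B c] . [A [B c]]]] - [A [B c]]]

S
S - A
S - A - A
A - A - A
B - A - A
c - A - A
c - B . A - A
c - c . A - A
c - c . B - A
c - c . c - A
c - c . c - B
c - c . c - c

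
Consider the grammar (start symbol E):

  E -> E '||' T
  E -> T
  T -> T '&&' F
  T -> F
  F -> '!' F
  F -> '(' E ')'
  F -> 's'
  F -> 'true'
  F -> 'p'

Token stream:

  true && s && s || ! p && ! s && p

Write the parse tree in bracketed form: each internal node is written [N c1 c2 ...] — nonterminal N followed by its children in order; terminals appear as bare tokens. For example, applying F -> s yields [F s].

E
E || T
T || T
T && F || T
T && F && F || T
F && F && F || T
true && F && F || T
true && s && F || T
true && s && s || T
true && s && s || T && F
true && s && s || T && F && F
true && s && s || F && F && F
true && s && s || ! F && F && F
true && s && s || ! p && F && F
true && s && s || ! p && ! F && F
true && s && s || ! p && ! s && F
true && s && s || ! p && ! s && p

[E [E [T [T [T [F true]] && [F s]] && [F s]]] || [T [T [T [F ! [F p]]] && [F ! [F s]]] && [F p]]]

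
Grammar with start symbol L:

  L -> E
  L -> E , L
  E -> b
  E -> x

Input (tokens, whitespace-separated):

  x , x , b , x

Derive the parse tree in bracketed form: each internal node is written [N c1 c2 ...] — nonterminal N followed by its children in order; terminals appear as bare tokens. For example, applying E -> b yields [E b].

L
E , L
x , L
x , E , L
x , x , L
x , x , E , L
x , x , b , L
x , x , b , E
x , x , b , x

[L [E x] , [L [E x] , [L [E b] , [L [E x]]]]]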